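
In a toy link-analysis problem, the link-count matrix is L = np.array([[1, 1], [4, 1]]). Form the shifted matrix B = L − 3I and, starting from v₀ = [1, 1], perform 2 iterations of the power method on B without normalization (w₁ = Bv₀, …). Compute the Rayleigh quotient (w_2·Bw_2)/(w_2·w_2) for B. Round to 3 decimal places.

μ ≈ -4.000

B = L − 3I has rows (-2, 1); (4, -2)
w1 = Bv₀ = ((-2)·1 + 1·1; 4·1 + (-2)·1) = (-1, 2)
w2 = Bw1 = ((-2)·(-1) + 1·2; 4·(-1) + (-2)·2) = (4, -8)
Bw2 = (-16, 32)
w2·Bw2 = -320; w2·w2 = 80; μ ≈ -320/80 = -4.000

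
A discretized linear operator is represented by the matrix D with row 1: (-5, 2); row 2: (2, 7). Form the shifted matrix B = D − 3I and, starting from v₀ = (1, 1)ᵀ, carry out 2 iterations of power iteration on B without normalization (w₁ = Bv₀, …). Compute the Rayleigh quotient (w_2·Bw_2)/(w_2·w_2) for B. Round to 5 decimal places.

μ ≈ -6.76923

B = D − 3I has rows (-8, 2); (2, 4)
w1 = Bv₀ = ((-8)·1 + 2·1; 2·1 + 4·1) = (-6, 6)
w2 = Bw1 = ((-8)·(-6) + 2·6; 2·(-6) + 4·6) = (60, 12)
Bw2 = (-456, 168)
w2·Bw2 = -25344; w2·w2 = 3744; μ ≈ -25344/3744 = -6.76923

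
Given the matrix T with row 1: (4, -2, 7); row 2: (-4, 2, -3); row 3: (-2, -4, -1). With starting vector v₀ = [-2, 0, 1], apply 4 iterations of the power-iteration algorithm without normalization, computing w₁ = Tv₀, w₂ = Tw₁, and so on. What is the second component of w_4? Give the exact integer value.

645

w1 = Tv₀ = (4·(-2) + (-2)·0 + 7·1; (-4)·(-2) + 2·0 + (-3)·1; (-2)·(-2) + (-4)·0 + (-1)·1) = (-1, 5, 3)
w2 = Tw1 = (4·(-1) + (-2)·5 + 7·3; (-4)·(-1) + 2·5 + (-3)·3; (-2)·(-1) + (-4)·5 + (-1)·3) = (7, 5, -21)
w3 = Tw2 = (-129, 45, -13)
w4 = Tw3 = (-697, 645, 91)
The requested component of w4 is 645.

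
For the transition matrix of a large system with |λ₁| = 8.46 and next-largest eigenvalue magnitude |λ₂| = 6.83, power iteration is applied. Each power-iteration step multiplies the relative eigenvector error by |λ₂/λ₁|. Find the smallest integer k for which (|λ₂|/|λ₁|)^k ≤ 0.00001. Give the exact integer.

54

|λ₂/λ₁| = 6.83/8.46 = 0.80733
Need k ≥ ln(0.00001) / ln(0.80733) = -11.5129 / -0.2140 ≈ 53.793
Smallest integer k satisfying the bound: 54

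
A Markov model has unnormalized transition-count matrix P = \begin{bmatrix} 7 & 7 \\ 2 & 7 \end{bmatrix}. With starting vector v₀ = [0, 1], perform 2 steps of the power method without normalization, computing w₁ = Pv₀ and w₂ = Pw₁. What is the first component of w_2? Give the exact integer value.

98

w1 = Pv₀ = (7·0 + 7·1; 2·0 + 7·1) = (7, 7)
w2 = Pw1 = (7·7 + 7·7; 2·7 + 7·7) = (98, 63)
The requested component of w2 is 98.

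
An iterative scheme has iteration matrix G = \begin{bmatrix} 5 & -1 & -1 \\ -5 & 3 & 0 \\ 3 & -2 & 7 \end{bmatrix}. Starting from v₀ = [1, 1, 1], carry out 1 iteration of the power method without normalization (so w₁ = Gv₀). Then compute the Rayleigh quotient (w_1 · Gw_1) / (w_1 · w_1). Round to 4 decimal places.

8.0649

w1 = Gv₀ = (3, -2, 8)
Gw1 = (9, -21, 69)
w1·Gw1 = 3·9 + (-2)·(-21) + 8·69 = 621; w1·w1 = 3·3 + (-2)·(-2) + 8·8 = 77
λ ≈ 621/77 = 8.0649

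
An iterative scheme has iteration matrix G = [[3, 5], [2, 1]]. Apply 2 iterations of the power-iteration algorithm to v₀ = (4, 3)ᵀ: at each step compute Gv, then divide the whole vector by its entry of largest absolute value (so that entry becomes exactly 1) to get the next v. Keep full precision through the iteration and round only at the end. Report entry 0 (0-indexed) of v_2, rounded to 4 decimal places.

1.0000

Gv0 = (27.00000, 11.00000); divide by 27.00000 → v1 = (1.00000, 0.40741)
Gv1 = (5.03704, 2.40741); divide by 5.03704 → v2 = (1.00000, 0.47794)
Requested entry of v2: 136/136 = 1.0000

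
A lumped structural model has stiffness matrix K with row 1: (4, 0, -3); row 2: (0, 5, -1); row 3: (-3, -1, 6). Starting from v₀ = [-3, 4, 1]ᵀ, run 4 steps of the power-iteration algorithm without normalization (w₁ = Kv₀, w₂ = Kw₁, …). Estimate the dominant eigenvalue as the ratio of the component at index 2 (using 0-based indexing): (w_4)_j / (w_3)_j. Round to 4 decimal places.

w1 = Kv₀ = (4·(-3) + 0·4 + (-3)·1; 0·(-3) + 5·4 + (-1)·1; (-3)·(-3) + (-1)·4 + 6·1) = (-15, 19, 11)
w2 = Kw1 = (4·(-15) + 0·19 + (-3)·11; 0·(-15) + 5·19 + (-1)·11; (-3)·(-15) + (-1)·19 + 6·11) = (-93, 84, 92)
w3 = Kw2 = (-648, 328, 747)
w4 = Kw3 = (-4833, 893, 6098)
Ratio at component: 6098 / 747 = 8.1633

8.1633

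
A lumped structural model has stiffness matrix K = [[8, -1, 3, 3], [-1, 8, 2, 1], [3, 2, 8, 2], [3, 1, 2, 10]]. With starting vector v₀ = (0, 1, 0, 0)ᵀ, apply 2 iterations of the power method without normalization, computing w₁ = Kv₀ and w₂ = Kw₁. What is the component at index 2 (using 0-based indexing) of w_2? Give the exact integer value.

31

w1 = Kv₀ = (8·0 + (-1)·1 + 3·0 + 3·0; (-1)·0 + 8·1 + 2·0 + 1·0; 3·0 + 2·1 + 8·0 + 2·0; 3·0 + 1·1 + 2·0 + 10·0) = (-1, 8, 2, 1)
w2 = Kw1 = (8·(-1) + (-1)·8 + 3·2 + 3·1; (-1)·(-1) + 8·8 + 2·2 + 1·1; 3·(-1) + 2·8 + 8·2 + 2·1; 3·(-1) + 1·8 + 2·2 + 10·1) = (-7, 70, 31, 19)
The requested component of w2 is 31.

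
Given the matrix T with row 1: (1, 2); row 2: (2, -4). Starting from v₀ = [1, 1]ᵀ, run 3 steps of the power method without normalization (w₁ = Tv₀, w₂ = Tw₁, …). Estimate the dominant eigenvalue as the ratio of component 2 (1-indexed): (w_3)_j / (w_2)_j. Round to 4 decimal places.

w1 = Tv₀ = (3, -2)
w2 = Tw1 = (-1, 14)
w3 = Tw2 = (27, -58)
Ratio at component: -58 / 14 = -4.1429

λ ≈ -4.1429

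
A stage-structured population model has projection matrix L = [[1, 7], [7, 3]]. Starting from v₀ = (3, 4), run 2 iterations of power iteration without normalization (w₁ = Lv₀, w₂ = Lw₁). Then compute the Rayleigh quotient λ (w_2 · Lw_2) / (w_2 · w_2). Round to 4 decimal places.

9.0641

w1 = Lv₀ = (31, 33)
w2 = Lw1 = (262, 316)
Lw2 = (2474, 2782)
w2·Lw2 = 262·2474 + 316·2782 = 1527300; w2·w2 = 262·262 + 316·316 = 168500
λ ≈ 1527300/168500 = 9.0641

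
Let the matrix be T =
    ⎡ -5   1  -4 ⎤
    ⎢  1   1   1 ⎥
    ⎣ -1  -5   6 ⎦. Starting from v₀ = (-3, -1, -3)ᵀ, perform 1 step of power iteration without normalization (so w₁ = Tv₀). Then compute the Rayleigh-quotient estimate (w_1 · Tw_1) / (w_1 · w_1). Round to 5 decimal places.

-2.51515

w1 = Tv₀ = ((-5)·(-3) + 1·(-1) + (-4)·(-3); 1·(-3) + 1·(-1) + 1·(-3); (-1)·(-3) + (-5)·(-1) + 6·(-3)) = (26, -7, -10)
Tw1 = (-97, 9, -51)
w1·Tw1 = 26·(-97) + (-7)·9 + (-10)·(-51) = -2075; w1·w1 = 26·26 + (-7)·(-7) + (-10)·(-10) = 825
λ ≈ -2075/825 = -2.51515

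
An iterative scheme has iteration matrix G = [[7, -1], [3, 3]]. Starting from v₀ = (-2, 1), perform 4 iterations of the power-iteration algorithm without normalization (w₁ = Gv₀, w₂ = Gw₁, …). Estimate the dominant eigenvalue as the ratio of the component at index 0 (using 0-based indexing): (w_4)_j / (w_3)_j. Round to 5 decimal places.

6.29091

w1 = Gv₀ = (7·(-2) + (-1)·1; 3·(-2) + 3·1) = (-15, -3)
w2 = Gw1 = (7·(-15) + (-1)·(-3); 3·(-15) + 3·(-3)) = (-102, -54)
w3 = Gw2 = (-660, -468)
w4 = Gw3 = (-4152, -3384)
Ratio at component: -4152 / -660 = 6.29091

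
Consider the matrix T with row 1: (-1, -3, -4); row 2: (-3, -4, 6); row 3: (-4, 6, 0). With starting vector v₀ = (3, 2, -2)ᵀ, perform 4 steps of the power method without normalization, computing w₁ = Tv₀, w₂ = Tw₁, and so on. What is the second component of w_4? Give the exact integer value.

8507

w1 = Tv₀ = ((-1)·3 + (-3)·2 + (-4)·(-2); (-3)·3 + (-4)·2 + 6·(-2); (-4)·3 + 6·2 + 0·(-2)) = (-1, -29, 0)
w2 = Tw1 = ((-1)·(-1) + (-3)·(-29) + (-4)·0; (-3)·(-1) + (-4)·(-29) + 6·0; (-4)·(-1) + 6·(-29) + 0·0) = (88, 119, -170)
w3 = Tw2 = (235, -1760, 362)
w4 = Tw3 = (3597, 8507, -11500)
The requested component of w4 is 8507.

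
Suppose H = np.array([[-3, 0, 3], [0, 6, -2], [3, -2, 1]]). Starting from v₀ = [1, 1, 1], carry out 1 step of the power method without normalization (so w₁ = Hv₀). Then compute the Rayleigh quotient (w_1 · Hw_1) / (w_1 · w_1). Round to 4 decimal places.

3.4000

w1 = Hv₀ = (0, 4, 2)
Hw1 = (6, 20, -6)
w1·Hw1 = 0·6 + 4·20 + 2·(-6) = 68; w1·w1 = 0·0 + 4·4 + 2·2 = 20
λ ≈ 68/20 = 3.4000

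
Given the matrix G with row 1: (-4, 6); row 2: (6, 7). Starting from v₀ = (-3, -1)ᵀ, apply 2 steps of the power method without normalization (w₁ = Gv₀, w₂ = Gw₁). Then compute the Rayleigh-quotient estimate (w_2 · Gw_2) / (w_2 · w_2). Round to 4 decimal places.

λ ≈ 6.1370

w1 = Gv₀ = ((-4)·(-3) + 6·(-1); 6·(-3) + 7·(-1)) = (6, -25)
w2 = Gw1 = ((-4)·6 + 6·(-25); 6·6 + 7·(-25)) = (-174, -139)
Gw2 = (-138, -2017)
w2·Gw2 = (-174)·(-138) + (-139)·(-2017) = 304375; w2·w2 = (-174)·(-174) + (-139)·(-139) = 49597
λ ≈ 304375/49597 = 6.1370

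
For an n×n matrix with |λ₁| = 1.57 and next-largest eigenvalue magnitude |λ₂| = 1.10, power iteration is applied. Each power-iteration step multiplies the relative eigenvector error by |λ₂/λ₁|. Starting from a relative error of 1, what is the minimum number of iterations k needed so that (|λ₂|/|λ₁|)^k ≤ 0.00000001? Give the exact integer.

52

|λ₂/λ₁| = 1.10/1.57 = 0.70064
Need k ≥ ln(0.00000001) / ln(0.70064) = -18.4207 / -0.3558 ≈ 51.778
Smallest integer k satisfying the bound: 52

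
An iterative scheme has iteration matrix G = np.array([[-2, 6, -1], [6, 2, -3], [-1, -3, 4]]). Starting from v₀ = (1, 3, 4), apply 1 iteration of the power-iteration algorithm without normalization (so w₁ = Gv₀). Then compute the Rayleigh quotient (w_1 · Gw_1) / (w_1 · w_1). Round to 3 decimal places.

λ ≈ -1.600

w1 = Gv₀ = ((-2)·1 + 6·3 + (-1)·4; 6·1 + 2·3 + (-3)·4; (-1)·1 + (-3)·3 + 4·4) = (12, 0, 6)
Gw1 = (-30, 54, 12)
w1·Gw1 = 12·(-30) + 0·54 + 6·12 = -288; w1·w1 = 12·12 + 0·0 + 6·6 = 180
λ ≈ -288/180 = -1.600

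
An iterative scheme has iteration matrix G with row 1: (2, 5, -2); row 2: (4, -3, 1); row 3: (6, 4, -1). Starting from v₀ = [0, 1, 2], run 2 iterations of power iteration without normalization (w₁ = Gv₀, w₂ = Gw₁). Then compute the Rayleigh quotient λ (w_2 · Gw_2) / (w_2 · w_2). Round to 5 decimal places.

w1 = Gv₀ = (2·0 + 5·1 + (-2)·2; 4·0 + (-3)·1 + 1·2; 6·0 + 4·1 + (-1)·2) = (1, -1, 2)
w2 = Gw1 = (2·1 + 5·(-1) + (-2)·2; 4·1 + (-3)·(-1) + 1·2; 6·1 + 4·(-1) + (-1)·2) = (-7, 9, 0)
Gw2 = (31, -55, -6)
w2·Gw2 = (-7)·31 + 9·(-55) + 0·(-6) = -712; w2·w2 = (-7)·(-7) + 9·9 + 0·0 = 130
λ ≈ -712/130 = -5.47692

λ ≈ -5.47692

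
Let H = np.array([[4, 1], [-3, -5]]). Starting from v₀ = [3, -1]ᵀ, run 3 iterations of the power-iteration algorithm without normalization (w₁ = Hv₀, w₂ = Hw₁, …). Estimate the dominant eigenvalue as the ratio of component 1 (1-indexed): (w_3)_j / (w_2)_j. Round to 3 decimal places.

λ ≈ 3.675

w1 = Hv₀ = (4·3 + 1·(-1); (-3)·3 + (-5)·(-1)) = (11, -4)
w2 = Hw1 = (4·11 + 1·(-4); (-3)·11 + (-5)·(-4)) = (40, -13)
w3 = Hw2 = (147, -55)
Ratio at component: 147 / 40 = 3.675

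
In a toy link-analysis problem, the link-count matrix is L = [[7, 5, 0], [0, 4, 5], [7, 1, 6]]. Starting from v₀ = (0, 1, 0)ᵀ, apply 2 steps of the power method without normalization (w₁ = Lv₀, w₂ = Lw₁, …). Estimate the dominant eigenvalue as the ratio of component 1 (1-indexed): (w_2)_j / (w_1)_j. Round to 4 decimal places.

λ ≈ 11.0000

w1 = Lv₀ = (5, 4, 1)
w2 = Lw1 = (55, 21, 45)
Ratio at component: 55 / 5 = 11.0000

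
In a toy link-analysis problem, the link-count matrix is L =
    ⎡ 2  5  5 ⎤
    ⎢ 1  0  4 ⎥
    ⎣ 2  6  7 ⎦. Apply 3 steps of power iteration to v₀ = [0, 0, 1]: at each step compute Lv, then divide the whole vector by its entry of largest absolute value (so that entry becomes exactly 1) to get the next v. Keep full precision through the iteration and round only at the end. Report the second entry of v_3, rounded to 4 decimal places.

0.4367

Lv0 = (5.00000, 4.00000, 7.00000); divide by 7.00000 → v1 = (0.71429, 0.57143, 1.00000)
Lv1 = (9.28571, 4.71429, 11.85714); divide by 11.85714 → v2 = (0.78313, 0.39759, 1.00000)
Lv2 = (8.55422, 4.78313, 10.95181); divide by 10.95181 → v3 = (0.78108, 0.43674, 1.00000)
Requested entry of v3: 397/909 = 0.4367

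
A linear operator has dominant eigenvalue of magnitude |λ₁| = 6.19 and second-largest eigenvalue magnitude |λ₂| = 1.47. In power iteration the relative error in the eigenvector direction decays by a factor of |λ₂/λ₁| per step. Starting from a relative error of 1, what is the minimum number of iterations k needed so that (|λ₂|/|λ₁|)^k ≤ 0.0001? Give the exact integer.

7

|λ₂/λ₁| = 1.47/6.19 = 0.23748
Need k ≥ ln(0.0001) / ln(0.23748) = -9.2103 / -1.4377 ≈ 6.406
Smallest integer k satisfying the bound: 7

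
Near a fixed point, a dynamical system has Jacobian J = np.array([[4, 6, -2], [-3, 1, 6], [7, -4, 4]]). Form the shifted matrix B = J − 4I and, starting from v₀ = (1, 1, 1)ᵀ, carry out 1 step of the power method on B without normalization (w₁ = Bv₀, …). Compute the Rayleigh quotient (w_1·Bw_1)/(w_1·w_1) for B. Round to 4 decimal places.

B = J − 4I has rows (0, 6, -2); (-3, -3, 6); (7, -4, 0)
w1 = Bv₀ = (0·1 + 6·1 + (-2)·1; (-3)·1 + (-3)·1 + 6·1; 7·1 + (-4)·1 + 0·1) = (4, 0, 3)
Bw1 = (-6, 6, 28)
w1·Bw1 = 60; w1·w1 = 25; μ ≈ 60/25 = 2.4000

μ ≈ 2.4000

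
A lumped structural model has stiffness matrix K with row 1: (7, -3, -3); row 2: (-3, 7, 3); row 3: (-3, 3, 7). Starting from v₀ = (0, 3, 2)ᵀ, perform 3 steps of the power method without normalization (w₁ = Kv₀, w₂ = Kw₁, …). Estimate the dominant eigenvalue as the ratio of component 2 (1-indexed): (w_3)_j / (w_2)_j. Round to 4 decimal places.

w1 = Kv₀ = (-15, 27, 23)
w2 = Kw1 = (-255, 303, 287)
w3 = Kw2 = (-3555, 3747, 3683)
Ratio at component: 3747 / 303 = 12.3663

12.3663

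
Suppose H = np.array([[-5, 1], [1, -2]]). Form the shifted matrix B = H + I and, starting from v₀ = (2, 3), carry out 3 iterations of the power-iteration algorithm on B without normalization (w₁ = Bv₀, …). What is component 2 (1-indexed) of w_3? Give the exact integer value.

23

B = H + I has rows (-4, 1); (1, -1)
w1 = Bv₀ = ((-4)·2 + 1·3; 1·2 + (-1)·3) = (-5, -1)
w2 = Bw1 = ((-4)·(-5) + 1·(-1); 1·(-5) + (-1)·(-1)) = (19, -4)
w3 = Bw2 = (-80, 23)
Requested component of w3: 23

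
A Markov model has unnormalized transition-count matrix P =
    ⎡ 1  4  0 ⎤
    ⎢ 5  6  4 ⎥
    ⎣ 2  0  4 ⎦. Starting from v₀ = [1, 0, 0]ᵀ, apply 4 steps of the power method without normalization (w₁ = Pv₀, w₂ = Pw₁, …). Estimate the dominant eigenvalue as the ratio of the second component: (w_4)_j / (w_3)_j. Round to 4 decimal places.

λ ≈ 9.2084

w1 = Pv₀ = (1·1 + 4·0 + 0·0; 5·1 + 6·0 + 4·0; 2·1 + 0·0 + 4·0) = (1, 5, 2)
w2 = Pw1 = (1·1 + 4·5 + 0·2; 5·1 + 6·5 + 4·2; 2·1 + 0·5 + 4·2) = (21, 43, 10)
w3 = Pw2 = (193, 403, 82)
w4 = Pw3 = (1805, 3711, 714)
Ratio at component: 3711 / 403 = 9.2084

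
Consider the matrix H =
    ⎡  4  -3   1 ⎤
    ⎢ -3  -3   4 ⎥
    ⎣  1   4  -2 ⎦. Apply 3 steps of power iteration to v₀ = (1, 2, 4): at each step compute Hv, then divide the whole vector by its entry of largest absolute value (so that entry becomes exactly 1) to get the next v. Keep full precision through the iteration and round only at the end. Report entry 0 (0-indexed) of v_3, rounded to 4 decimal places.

Hv0 = (2.00000, 7.00000, 1.00000); divide by 7.00000 → v1 = (0.28571, 1.00000, 0.14286)
Hv1 = (-1.71429, -3.28571, 4.00000); divide by 4.00000 → v2 = (-0.42857, -0.82143, 1.00000)
Hv2 = (1.75000, 7.75000, -5.71429); divide by 7.75000 → v3 = (0.22581, 1.00000, -0.73733)
Requested entry of v3: 49/217 = 0.2258

0.2258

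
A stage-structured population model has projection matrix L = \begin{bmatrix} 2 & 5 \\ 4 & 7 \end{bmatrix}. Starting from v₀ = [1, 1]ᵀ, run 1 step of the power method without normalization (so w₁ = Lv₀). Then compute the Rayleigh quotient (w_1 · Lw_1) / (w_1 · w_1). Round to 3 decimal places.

w1 = Lv₀ = (2·1 + 5·1; 4·1 + 7·1) = (7, 11)
Lw1 = (69, 105)
w1·Lw1 = 7·69 + 11·105 = 1638; w1·w1 = 7·7 + 11·11 = 170
λ ≈ 1638/170 = 9.635

λ ≈ 9.635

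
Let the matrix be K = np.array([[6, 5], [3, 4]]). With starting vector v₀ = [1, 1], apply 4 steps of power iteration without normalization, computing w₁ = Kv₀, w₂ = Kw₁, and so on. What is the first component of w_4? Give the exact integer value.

8201

w1 = Kv₀ = (6·1 + 5·1; 3·1 + 4·1) = (11, 7)
w2 = Kw1 = (6·11 + 5·7; 3·11 + 4·7) = (101, 61)
w3 = Kw2 = (911, 547)
w4 = Kw3 = (8201, 4921)
The requested component of w4 is 8201.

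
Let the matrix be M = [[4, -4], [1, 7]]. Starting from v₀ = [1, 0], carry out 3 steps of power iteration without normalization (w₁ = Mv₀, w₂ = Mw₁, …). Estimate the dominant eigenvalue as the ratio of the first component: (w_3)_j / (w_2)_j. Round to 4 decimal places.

0.3333

w1 = Mv₀ = (4, 1)
w2 = Mw1 = (12, 11)
w3 = Mw2 = (4, 89)
Ratio at component: 4 / 12 = 0.3333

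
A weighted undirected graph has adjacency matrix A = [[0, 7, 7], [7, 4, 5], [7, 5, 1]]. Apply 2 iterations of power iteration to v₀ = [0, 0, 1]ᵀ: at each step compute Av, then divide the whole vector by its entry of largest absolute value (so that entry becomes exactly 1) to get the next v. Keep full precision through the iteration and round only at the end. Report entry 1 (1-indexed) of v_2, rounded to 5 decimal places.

0.56000

Av0 = (7.000000, 5.000000, 1.000000); divide by 7.000000 → v1 = (1.000000, 0.714286, 0.142857)
Av1 = (6.000000, 10.571429, 10.714286); divide by 10.714286 → v2 = (0.560000, 0.986667, 1.000000)
Requested entry of v2: 42/75 = 0.56000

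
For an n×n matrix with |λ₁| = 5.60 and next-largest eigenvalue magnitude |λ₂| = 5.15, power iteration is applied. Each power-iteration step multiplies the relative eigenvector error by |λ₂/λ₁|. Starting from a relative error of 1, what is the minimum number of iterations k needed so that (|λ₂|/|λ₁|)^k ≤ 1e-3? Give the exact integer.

|λ₂/λ₁| = 5.15/5.60 = 0.91964
Need k ≥ ln(1e-3) / ln(0.91964) = -6.9078 / -0.0838 ≈ 82.461
Smallest integer k satisfying the bound: 83

83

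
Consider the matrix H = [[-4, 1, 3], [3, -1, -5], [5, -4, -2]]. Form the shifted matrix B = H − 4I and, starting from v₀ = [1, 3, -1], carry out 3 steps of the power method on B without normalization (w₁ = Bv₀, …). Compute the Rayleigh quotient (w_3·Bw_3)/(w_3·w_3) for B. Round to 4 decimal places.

B = H − 4I has rows (-8, 1, 3); (3, -5, -5); (5, -4, -6)
w1 = Bv₀ = ((-8)·1 + 1·3 + 3·(-1); 3·1 + (-5)·3 + (-5)·(-1); 5·1 + (-4)·3 + (-6)·(-1)) = (-8, -7, -1)
w2 = Bw1 = ((-8)·(-8) + 1·(-7) + 3·(-1); 3·(-8) + (-5)·(-7) + (-5)·(-1); 5·(-8) + (-4)·(-7) + (-6)·(-1)) = (54, 16, -6)
w3 = Bw2 = (-434, 112, 242)
Bw3 = (4310, -3072, -4070)
w3·Bw3 = -3199544; w3·w3 = 259464; μ ≈ -3199544/259464 = -12.3314

μ ≈ -12.3314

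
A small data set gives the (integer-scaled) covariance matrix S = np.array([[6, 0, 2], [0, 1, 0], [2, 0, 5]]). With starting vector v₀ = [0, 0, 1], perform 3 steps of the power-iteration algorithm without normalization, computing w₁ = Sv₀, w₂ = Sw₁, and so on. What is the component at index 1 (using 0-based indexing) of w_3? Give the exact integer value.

0

w1 = Sv₀ = (2, 0, 5)
w2 = Sw1 = (22, 0, 29)
w3 = Sw2 = (190, 0, 189)
The requested component of w3 is 0.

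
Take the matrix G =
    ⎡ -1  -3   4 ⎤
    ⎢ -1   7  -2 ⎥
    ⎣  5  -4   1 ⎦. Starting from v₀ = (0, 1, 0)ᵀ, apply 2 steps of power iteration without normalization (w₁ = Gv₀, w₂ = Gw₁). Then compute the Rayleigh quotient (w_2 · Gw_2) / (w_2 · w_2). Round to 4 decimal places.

w1 = Gv₀ = ((-1)·0 + (-3)·1 + 4·0; (-1)·0 + 7·1 + (-2)·0; 5·0 + (-4)·1 + 1·0) = (-3, 7, -4)
w2 = Gw1 = ((-1)·(-3) + (-3)·7 + 4·(-4); (-1)·(-3) + 7·7 + (-2)·(-4); 5·(-3) + (-4)·7 + 1·(-4)) = (-34, 60, -47)
Gw2 = (-334, 548, -457)
w2·Gw2 = (-34)·(-334) + 60·548 + (-47)·(-457) = 65715; w2·w2 = (-34)·(-34) + 60·60 + (-47)·(-47) = 6965
λ ≈ 65715/6965 = 9.4350

9.4350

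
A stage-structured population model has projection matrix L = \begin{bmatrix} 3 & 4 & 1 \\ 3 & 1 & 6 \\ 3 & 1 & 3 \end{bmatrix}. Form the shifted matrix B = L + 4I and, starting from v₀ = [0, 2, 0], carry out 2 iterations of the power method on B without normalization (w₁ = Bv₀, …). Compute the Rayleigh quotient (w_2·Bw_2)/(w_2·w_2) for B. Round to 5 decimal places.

B = L + 4I has rows (7, 4, 1); (3, 5, 6); (3, 1, 7)
w1 = Bv₀ = (8, 10, 2)
w2 = Bw1 = (98, 86, 48)
Bw2 = (1078, 1012, 716)
w2·Bw2 = 227044; w2·w2 = 19304; μ ≈ 227044/19304 = 11.76150

11.76150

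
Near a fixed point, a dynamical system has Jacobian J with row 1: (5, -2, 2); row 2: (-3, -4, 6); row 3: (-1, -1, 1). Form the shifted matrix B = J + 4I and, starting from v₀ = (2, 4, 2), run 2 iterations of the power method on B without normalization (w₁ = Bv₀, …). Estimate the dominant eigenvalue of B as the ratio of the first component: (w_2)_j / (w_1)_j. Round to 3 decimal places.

μ ≈ 8.714

B = J + 4I has rows (9, -2, 2); (-3, 0, 6); (-1, -1, 5)
w1 = Bv₀ = (9·2 + (-2)·4 + 2·2; (-3)·2 + 0·4 + 6·2; (-1)·2 + (-1)·4 + 5·2) = (14, 6, 4)
w2 = Bw1 = (9·14 + (-2)·6 + 2·4; (-3)·14 + 0·6 + 6·4; (-1)·14 + (-1)·6 + 5·4) = (122, -18, 0)
Ratio: 122/14 = 8.714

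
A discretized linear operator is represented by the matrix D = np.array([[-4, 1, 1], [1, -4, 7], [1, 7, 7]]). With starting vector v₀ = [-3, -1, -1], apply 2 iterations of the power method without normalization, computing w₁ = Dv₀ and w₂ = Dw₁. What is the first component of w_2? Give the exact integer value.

-63

w1 = Dv₀ = ((-4)·(-3) + 1·(-1) + 1·(-1); 1·(-3) + (-4)·(-1) + 7·(-1); 1·(-3) + 7·(-1) + 7·(-1)) = (10, -6, -17)
w2 = Dw1 = ((-4)·10 + 1·(-6) + 1·(-17); 1·10 + (-4)·(-6) + 7·(-17); 1·10 + 7·(-6) + 7·(-17)) = (-63, -85, -151)
The requested component of w2 is -63.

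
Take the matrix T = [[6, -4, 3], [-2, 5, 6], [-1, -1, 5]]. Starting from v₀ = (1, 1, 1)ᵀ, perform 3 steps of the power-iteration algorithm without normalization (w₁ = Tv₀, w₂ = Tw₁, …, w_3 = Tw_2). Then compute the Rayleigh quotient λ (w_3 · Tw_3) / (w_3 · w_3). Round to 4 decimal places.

7.6721

w1 = Tv₀ = (5, 9, 3)
w2 = Tw1 = (3, 53, 1)
w3 = Tw2 = (-191, 265, -51)
Tw3 = (-2359, 1401, -329)
w3·Tw3 = (-191)·(-2359) + 265·1401 + (-51)·(-329) = 838613; w3·w3 = (-191)·(-191) + 265·265 + (-51)·(-51) = 109307
λ ≈ 838613/109307 = 7.6721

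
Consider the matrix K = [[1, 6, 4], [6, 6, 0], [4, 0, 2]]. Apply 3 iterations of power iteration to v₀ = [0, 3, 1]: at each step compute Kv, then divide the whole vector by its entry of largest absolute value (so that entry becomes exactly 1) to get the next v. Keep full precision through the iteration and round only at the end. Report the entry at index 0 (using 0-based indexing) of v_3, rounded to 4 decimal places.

0.8580

Kv0 = (22.00000, 18.00000, 2.00000); divide by 22.00000 → v1 = (1.00000, 0.81818, 0.09091)
Kv1 = (6.27273, 10.90909, 4.18182); divide by 10.90909 → v2 = (0.57500, 1.00000, 0.38333)
Kv2 = (8.10833, 9.45000, 3.06667); divide by 9.45000 → v3 = (0.85802, 1.00000, 0.32451)
Requested entry of v3: 1946/2268 = 0.8580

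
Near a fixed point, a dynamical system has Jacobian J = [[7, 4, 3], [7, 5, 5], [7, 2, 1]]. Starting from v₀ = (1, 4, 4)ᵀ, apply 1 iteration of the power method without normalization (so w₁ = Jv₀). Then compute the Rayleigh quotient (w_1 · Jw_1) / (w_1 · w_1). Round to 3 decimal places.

λ ≈ 13.433

w1 = Jv₀ = (35, 47, 19)
Jw1 = (490, 575, 358)
w1·Jw1 = 35·490 + 47·575 + 19·358 = 50977; w1·w1 = 35·35 + 47·47 + 19·19 = 3795
λ ≈ 50977/3795 = 13.433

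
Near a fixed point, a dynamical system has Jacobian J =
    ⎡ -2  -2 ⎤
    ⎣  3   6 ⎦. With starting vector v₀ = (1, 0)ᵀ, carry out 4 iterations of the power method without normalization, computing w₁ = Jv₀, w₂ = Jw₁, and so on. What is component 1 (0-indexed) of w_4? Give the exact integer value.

336

w1 = Jv₀ = ((-2)·1 + (-2)·0; 3·1 + 6·0) = (-2, 3)
w2 = Jw1 = ((-2)·(-2) + (-2)·3; 3·(-2) + 6·3) = (-2, 12)
w3 = Jw2 = (-20, 66)
w4 = Jw3 = (-92, 336)
The requested component of w4 is 336.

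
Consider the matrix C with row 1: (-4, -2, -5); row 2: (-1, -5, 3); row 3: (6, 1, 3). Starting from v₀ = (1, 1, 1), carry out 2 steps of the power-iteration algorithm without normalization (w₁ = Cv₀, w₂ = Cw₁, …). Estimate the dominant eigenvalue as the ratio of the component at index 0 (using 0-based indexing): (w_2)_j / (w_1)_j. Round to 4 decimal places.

w1 = Cv₀ = (-11, -3, 10)
w2 = Cw1 = (0, 56, -39)
Ratio at component: 0 / -11 = 0.0000

0.0000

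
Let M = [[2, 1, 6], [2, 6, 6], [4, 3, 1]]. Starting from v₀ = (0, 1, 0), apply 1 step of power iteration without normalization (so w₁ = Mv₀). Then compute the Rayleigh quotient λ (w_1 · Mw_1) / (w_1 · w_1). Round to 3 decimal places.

9.500

w1 = Mv₀ = (2·0 + 1·1 + 6·0; 2·0 + 6·1 + 6·0; 4·0 + 3·1 + 1·0) = (1, 6, 3)
Mw1 = (26, 56, 25)
w1·Mw1 = 1·26 + 6·56 + 3·25 = 437; w1·w1 = 1·1 + 6·6 + 3·3 = 46
λ ≈ 437/46 = 9.500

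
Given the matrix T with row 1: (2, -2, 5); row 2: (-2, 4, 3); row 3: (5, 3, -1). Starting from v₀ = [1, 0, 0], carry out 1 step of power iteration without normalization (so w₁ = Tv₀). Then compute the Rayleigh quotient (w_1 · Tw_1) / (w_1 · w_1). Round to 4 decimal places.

w1 = Tv₀ = (2·1 + (-2)·0 + 5·0; (-2)·1 + 4·0 + 3·0; 5·1 + 3·0 + (-1)·0) = (2, -2, 5)
Tw1 = (33, 3, -1)
w1·Tw1 = 2·33 + (-2)·3 + 5·(-1) = 55; w1·w1 = 2·2 + (-2)·(-2) + 5·5 = 33
λ ≈ 55/33 = 1.6667

λ ≈ 1.6667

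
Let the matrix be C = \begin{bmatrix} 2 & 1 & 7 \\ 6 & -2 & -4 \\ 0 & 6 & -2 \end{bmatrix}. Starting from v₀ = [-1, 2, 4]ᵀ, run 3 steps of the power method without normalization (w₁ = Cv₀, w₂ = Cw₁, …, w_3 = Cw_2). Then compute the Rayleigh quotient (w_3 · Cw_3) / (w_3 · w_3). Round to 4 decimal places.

-4.2779

w1 = Cv₀ = (28, -26, 4)
w2 = Cw1 = (58, 204, -164)
w3 = Cw2 = (-828, 596, 1552)
Cw3 = (9804, -12368, 472)
w3·Cw3 = (-828)·9804 + 596·(-12368) + 1552·472 = -14756496; w3·w3 = (-828)·(-828) + 596·596 + 1552·1552 = 3449504
λ ≈ -14756496/3449504 = -4.2779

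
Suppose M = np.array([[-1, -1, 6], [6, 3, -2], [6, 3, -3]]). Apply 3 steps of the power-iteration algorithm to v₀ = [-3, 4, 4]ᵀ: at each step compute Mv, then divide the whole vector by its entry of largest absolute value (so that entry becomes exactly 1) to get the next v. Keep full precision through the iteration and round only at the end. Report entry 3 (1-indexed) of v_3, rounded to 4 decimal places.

Mv0 = (23.00000, -14.00000, -18.00000); divide by 23.00000 → v1 = (1.00000, -0.60870, -0.78261)
Mv1 = (-5.08696, 5.73913, 6.52174); divide by 6.52174 → v2 = (-0.78000, 0.88000, 1.00000)
Mv2 = (5.90000, -4.04000, -5.04000); divide by 5.90000 → v3 = (1.00000, -0.68475, -0.85424)
Requested entry of v3: -756/885 = -0.8542

-0.8542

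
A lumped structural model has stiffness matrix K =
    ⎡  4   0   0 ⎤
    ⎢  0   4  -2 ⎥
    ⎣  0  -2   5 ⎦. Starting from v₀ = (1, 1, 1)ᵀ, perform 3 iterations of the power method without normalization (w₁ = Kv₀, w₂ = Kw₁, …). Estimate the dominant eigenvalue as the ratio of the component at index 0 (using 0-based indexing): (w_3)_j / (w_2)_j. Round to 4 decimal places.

4.0000

w1 = Kv₀ = (4·1 + 0·1 + 0·1; 0·1 + 4·1 + (-2)·1; 0·1 + (-2)·1 + 5·1) = (4, 2, 3)
w2 = Kw1 = (4·4 + 0·2 + 0·3; 0·4 + 4·2 + (-2)·3; 0·4 + (-2)·2 + 5·3) = (16, 2, 11)
w3 = Kw2 = (64, -14, 51)
Ratio at component: 64 / 16 = 4.0000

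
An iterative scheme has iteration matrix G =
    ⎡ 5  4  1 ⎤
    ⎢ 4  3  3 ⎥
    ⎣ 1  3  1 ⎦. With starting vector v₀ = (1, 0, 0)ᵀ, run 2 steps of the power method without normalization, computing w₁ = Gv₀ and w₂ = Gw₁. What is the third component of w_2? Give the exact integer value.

18

w1 = Gv₀ = (5·1 + 4·0 + 1·0; 4·1 + 3·0 + 3·0; 1·1 + 3·0 + 1·0) = (5, 4, 1)
w2 = Gw1 = (5·5 + 4·4 + 1·1; 4·5 + 3·4 + 3·1; 1·5 + 3·4 + 1·1) = (42, 35, 18)
The requested component of w2 is 18.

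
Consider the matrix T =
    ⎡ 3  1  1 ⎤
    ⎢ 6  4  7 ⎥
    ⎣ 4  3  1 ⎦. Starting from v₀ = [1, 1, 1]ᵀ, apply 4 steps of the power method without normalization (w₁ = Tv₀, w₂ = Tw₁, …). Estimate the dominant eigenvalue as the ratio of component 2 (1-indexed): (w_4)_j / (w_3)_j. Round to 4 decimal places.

w1 = Tv₀ = (3·1 + 1·1 + 1·1; 6·1 + 4·1 + 7·1; 4·1 + 3·1 + 1·1) = (5, 17, 8)
w2 = Tw1 = (3·5 + 1·17 + 1·8; 6·5 + 4·17 + 7·8; 4·5 + 3·17 + 1·8) = (40, 154, 79)
w3 = Tw2 = (353, 1409, 701)
w4 = Tw3 = (3169, 12661, 6340)
Ratio at component: 12661 / 1409 = 8.9858

8.9858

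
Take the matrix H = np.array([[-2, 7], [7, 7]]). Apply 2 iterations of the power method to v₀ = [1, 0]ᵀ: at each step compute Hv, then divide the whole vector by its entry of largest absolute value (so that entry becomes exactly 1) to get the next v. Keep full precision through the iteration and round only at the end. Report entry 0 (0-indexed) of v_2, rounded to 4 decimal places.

Hv0 = (-2.00000, 7.00000); divide by 7.00000 → v1 = (-0.28571, 1.00000)
Hv1 = (7.57143, 5.00000); divide by 7.57143 → v2 = (1.00000, 0.66038)
Requested entry of v2: 53/53 = 1.0000

1.0000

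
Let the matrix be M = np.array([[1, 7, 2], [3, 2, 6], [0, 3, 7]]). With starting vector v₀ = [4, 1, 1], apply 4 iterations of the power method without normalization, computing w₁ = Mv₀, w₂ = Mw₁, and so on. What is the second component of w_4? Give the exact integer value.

w1 = Mv₀ = (1·4 + 7·1 + 2·1; 3·4 + 2·1 + 6·1; 0·4 + 3·1 + 7·1) = (13, 20, 10)
w2 = Mw1 = (1·13 + 7·20 + 2·10; 3·13 + 2·20 + 6·10; 0·13 + 3·20 + 7·10) = (173, 139, 130)
w3 = Mw2 = (1406, 1577, 1327)
w4 = Mw3 = (15099, 15334, 14020)
The requested component of w4 is 15334.

15334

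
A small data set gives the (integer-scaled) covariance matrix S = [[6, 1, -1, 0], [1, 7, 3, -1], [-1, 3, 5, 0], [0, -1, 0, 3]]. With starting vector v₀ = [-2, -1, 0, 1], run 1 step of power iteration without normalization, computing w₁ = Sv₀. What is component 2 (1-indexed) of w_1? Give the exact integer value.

w1 = Sv₀ = (6·(-2) + 1·(-1) + (-1)·0 + 0·1; 1·(-2) + 7·(-1) + 3·0 + (-1)·1; (-1)·(-2) + 3·(-1) + 5·0 + 0·1; 0·(-2) + (-1)·(-1) + 0·0 + 3·1) = (-13, -10, -1, 4)
The requested component of w1 is -10.

-10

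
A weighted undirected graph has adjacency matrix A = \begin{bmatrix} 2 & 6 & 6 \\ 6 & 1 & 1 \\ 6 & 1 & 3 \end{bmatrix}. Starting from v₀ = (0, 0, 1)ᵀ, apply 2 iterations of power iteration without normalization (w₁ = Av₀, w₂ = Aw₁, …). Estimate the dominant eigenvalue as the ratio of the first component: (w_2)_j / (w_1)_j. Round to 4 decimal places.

w1 = Av₀ = (6, 1, 3)
w2 = Aw1 = (36, 40, 46)
Ratio at component: 36 / 6 = 6.0000

λ ≈ 6.0000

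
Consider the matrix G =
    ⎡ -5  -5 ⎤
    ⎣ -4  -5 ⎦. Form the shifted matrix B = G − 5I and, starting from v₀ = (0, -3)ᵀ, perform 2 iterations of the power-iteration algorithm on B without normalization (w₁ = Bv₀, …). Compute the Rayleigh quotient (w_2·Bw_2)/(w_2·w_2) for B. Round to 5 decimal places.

μ ≈ -14.42623

B = G − 5I has rows (-10, -5); (-4, -10)
w1 = Bv₀ = (15, 30)
w2 = Bw1 = (-300, -360)
Bw2 = (4800, 4800)
w2·Bw2 = -3168000; w2·w2 = 219600; μ ≈ -3168000/219600 = -14.42623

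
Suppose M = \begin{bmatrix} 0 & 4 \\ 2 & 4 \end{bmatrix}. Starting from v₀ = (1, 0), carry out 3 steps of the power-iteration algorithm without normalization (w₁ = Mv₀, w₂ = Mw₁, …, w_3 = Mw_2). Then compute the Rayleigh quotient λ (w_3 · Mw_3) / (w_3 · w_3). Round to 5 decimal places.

w1 = Mv₀ = (0·1 + 4·0; 2·1 + 4·0) = (0, 2)
w2 = Mw1 = (0·0 + 4·2; 2·0 + 4·2) = (8, 8)
w3 = Mw2 = (32, 48)
Mw3 = (192, 256)
w3·Mw3 = 32·192 + 48·256 = 18432; w3·w3 = 32·32 + 48·48 = 3328
λ ≈ 18432/3328 = 5.53846

λ ≈ 5.53846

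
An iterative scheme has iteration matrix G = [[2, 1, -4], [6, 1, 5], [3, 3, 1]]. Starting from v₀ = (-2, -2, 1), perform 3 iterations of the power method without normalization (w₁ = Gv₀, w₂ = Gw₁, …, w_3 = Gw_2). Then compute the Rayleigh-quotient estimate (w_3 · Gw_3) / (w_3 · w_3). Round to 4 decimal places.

w1 = Gv₀ = (2·(-2) + 1·(-2) + (-4)·1; 6·(-2) + 1·(-2) + 5·1; 3·(-2) + 3·(-2) + 1·1) = (-10, -9, -11)
w2 = Gw1 = (2·(-10) + 1·(-9) + (-4)·(-11); 6·(-10) + 1·(-9) + 5·(-11); 3·(-10) + 3·(-9) + 1·(-11)) = (15, -124, -68)
w3 = Gw2 = (178, -374, -395)
Gw3 = (1562, -1281, -983)
w3·Gw3 = 178·1562 + (-374)·(-1281) + (-395)·(-983) = 1145415; w3·w3 = 178·178 + (-374)·(-374) + (-395)·(-395) = 327585
λ ≈ 1145415/327585 = 3.4965

3.4965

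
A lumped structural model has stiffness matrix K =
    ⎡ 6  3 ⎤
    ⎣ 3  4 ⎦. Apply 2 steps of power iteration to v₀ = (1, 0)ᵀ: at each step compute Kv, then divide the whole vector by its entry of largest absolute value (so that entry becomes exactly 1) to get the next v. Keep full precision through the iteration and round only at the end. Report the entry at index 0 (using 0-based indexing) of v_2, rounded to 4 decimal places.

1.0000

Kv0 = (6.00000, 3.00000); divide by 6.00000 → v1 = (1.00000, 0.50000)
Kv1 = (7.50000, 5.00000); divide by 7.50000 → v2 = (1.00000, 0.66667)
Requested entry of v2: 45/45 = 1.0000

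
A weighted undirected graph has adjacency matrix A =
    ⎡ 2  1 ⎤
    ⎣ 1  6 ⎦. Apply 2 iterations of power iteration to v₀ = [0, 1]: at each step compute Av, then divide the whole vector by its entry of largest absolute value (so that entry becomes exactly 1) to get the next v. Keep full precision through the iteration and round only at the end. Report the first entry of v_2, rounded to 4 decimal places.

Av0 = (1.00000, 6.00000); divide by 6.00000 → v1 = (0.16667, 1.00000)
Av1 = (1.33333, 6.16667); divide by 6.16667 → v2 = (0.21622, 1.00000)
Requested entry of v2: 8/37 = 0.2162

0.2162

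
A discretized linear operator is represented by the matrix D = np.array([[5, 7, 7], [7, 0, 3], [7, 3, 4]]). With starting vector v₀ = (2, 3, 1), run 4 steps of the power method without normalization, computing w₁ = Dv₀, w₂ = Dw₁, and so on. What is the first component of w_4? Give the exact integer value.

116386

w1 = Dv₀ = (5·2 + 7·3 + 7·1; 7·2 + 0·3 + 3·1; 7·2 + 3·3 + 4·1) = (38, 17, 27)
w2 = Dw1 = (5·38 + 7·17 + 7·27; 7·38 + 0·17 + 3·27; 7·38 + 3·17 + 4·27) = (498, 347, 425)
w3 = Dw2 = (7894, 4761, 6227)
w4 = Dw3 = (116386, 73939, 94449)
The requested component of w4 is 116386.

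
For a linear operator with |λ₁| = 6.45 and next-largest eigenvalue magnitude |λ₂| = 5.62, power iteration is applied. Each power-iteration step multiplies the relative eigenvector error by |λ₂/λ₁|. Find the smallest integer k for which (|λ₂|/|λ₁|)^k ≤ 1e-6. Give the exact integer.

101

|λ₂/λ₁| = 5.62/6.45 = 0.87132
Need k ≥ ln(1e-6) / ln(0.87132) = -13.8155 / -0.1377 ≈ 100.295
Smallest integer k satisfying the bound: 101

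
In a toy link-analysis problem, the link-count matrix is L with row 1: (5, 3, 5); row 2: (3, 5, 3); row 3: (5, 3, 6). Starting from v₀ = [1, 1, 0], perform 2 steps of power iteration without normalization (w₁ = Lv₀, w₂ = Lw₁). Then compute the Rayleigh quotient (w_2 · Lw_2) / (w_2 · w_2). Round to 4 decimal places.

λ ≈ 12.8148

w1 = Lv₀ = (8, 8, 8)
w2 = Lw1 = (104, 88, 112)
Lw2 = (1344, 1088, 1456)
w2·Lw2 = 104·1344 + 88·1088 + 112·1456 = 398592; w2·w2 = 104·104 + 88·88 + 112·112 = 31104
λ ≈ 398592/31104 = 12.8148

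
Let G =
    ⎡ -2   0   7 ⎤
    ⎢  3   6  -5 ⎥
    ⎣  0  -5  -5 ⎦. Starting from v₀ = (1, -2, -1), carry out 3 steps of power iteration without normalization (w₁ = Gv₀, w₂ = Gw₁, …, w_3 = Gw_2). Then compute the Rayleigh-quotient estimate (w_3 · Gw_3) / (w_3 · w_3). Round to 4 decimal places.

λ ≈ -6.1704

w1 = Gv₀ = (-9, -4, 15)
w2 = Gw1 = (123, -126, -55)
w3 = Gw2 = (-631, -112, 905)
Gw3 = (7597, -7090, -3965)
w3·Gw3 = (-631)·7597 + (-112)·(-7090) + 905·(-3965) = -7587952; w3·w3 = (-631)·(-631) + (-112)·(-112) + 905·905 = 1229730
λ ≈ -7587952/1229730 = -6.1704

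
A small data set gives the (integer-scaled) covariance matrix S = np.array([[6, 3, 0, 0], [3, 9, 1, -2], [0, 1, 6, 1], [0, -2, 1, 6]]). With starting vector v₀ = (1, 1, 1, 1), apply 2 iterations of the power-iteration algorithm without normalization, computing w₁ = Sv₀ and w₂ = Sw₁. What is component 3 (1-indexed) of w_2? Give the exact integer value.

64

w1 = Sv₀ = (9, 11, 8, 5)
w2 = Sw1 = (87, 124, 64, 16)
The requested component of w2 is 64.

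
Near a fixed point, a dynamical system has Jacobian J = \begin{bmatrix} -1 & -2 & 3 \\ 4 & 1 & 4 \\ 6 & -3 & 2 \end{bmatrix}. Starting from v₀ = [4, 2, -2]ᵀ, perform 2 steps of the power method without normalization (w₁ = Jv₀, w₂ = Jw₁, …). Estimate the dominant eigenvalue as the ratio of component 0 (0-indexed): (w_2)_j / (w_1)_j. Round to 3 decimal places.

-2.571

w1 = Jv₀ = ((-1)·4 + (-2)·2 + 3·(-2); 4·4 + 1·2 + 4·(-2); 6·4 + (-3)·2 + 2·(-2)) = (-14, 10, 14)
w2 = Jw1 = ((-1)·(-14) + (-2)·10 + 3·14; 4·(-14) + 1·10 + 4·14; 6·(-14) + (-3)·10 + 2·14) = (36, 10, -86)
Ratio at component: 36 / -14 = -2.571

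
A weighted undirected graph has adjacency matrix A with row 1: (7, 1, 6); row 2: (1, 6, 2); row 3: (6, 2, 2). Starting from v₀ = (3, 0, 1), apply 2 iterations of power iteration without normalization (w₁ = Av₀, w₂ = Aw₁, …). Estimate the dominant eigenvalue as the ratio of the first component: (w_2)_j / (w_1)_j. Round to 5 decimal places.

11.62963

w1 = Av₀ = (7·3 + 1·0 + 6·1; 1·3 + 6·0 + 2·1; 6·3 + 2·0 + 2·1) = (27, 5, 20)
w2 = Aw1 = (7·27 + 1·5 + 6·20; 1·27 + 6·5 + 2·20; 6·27 + 2·5 + 2·20) = (314, 97, 212)
Ratio at component: 314 / 27 = 11.62963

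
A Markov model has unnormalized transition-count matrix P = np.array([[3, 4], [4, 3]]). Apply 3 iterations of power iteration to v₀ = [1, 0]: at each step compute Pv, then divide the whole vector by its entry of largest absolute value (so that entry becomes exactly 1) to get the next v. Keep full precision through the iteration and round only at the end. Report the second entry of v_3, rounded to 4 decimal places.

1.0000

Pv0 = (3.00000, 4.00000); divide by 4.00000 → v1 = (0.75000, 1.00000)
Pv1 = (6.25000, 6.00000); divide by 6.25000 → v2 = (1.00000, 0.96000)
Pv2 = (6.84000, 6.88000); divide by 6.88000 → v3 = (0.99419, 1.00000)
Requested entry of v3: 172/172 = 1.0000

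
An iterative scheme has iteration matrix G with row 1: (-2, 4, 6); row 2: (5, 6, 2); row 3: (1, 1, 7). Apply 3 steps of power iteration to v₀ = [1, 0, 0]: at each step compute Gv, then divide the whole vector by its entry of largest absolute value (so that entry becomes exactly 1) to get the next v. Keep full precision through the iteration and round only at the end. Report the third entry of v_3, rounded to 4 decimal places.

0.4040

Gv0 = (-2.00000, 5.00000, 1.00000); divide by 5.00000 → v1 = (-0.40000, 1.00000, 0.20000)
Gv1 = (6.00000, 4.40000, 2.00000); divide by 6.00000 → v2 = (1.00000, 0.73333, 0.33333)
Gv2 = (2.93333, 10.06667, 4.06667); divide by 10.06667 → v3 = (0.29139, 1.00000, 0.40397)
Requested entry of v3: 122/302 = 0.4040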